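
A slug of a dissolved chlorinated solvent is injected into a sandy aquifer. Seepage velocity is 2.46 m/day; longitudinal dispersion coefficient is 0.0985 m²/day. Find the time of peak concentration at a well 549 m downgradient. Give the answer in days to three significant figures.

223 days

For the 1D instantaneous-source solution, setting ∂C/∂t = 0 at fixed x gives v²t² + 2Dt − x² = 0, so t = (√(D² + v²x²) − D)/v².
√(D² + v²x²) = √(0.0985² + 2.46² × 549²) = 1351; v² = 6.0516.
t = (1351 − 0.0985)/6.0516 = 223 days (vs. the pure-advection estimate x/v = 223 d).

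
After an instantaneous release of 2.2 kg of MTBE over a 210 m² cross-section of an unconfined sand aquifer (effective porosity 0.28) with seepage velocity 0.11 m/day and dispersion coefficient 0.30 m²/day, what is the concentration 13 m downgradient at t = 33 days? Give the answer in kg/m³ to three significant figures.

For an instantaneous plane source, C(x,t) = M/(n_e·A·√(4πDt)) · exp(−(x−vt)²/(4Dt)), with n_e·A the pore (flow) area.
Plume center vt = 0.11 × 33 = 3.63 m, so the well at 13 m is 9.37 m downgradient of the peak.
√(4πDt) = 11.15 m, giving peak height M/(n_e·A·√(4πDt)) = 2.2/(0.28 × 210 × 11.15) = 0.003356 kg/m³.
(x−vt)²/(4Dt) = (9.37)²/(4 × 0.30 × 33) = 2.217; exp(−2.217) = 0.1089.
C = 0.003356 × 0.1089 = 0.000365 kg/m³.

0.000365 kg/m³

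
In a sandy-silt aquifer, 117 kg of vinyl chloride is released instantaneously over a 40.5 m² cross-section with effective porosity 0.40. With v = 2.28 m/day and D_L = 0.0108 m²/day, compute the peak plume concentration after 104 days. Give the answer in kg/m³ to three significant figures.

The peak of an instantaneous 1D plume sits at x = vt; there the Gaussian factor is 1 and C_max = M/(n_e·A·√(4πDt)), where n_e·A is the pore area the mass is dissolved in.
√(4πDt) = √(4π × 0.0108 × 104) = 3.757 m, so C_max = 117/(0.40 × 40.5 × 3.757) = 1.92 kg/m³.

1.92 kg/m³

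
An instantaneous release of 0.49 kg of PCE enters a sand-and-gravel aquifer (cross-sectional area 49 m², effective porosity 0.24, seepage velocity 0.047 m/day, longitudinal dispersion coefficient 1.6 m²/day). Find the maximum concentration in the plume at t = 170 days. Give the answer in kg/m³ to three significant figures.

0.000713 kg/m³

The peak of an instantaneous 1D plume sits at x = vt; there the Gaussian factor is 1 and C_max = M/(n_e·A·√(4πDt)), where n_e·A is the pore area the mass is dissolved in.
√(4πDt) = √(4π × 1.6 × 170) = 58.46 m, so C_max = 0.49/(0.24 × 49 × 58.46) = 0.000713 kg/m³.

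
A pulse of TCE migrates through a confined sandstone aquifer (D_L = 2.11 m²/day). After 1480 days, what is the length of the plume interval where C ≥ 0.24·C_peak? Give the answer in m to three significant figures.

267 m

The plume is Gaussian with σ = √(2Dt) = √(2 × 2.11 × 1480) = 79.03 m.
C/C_peak = exp(−Δx²/(2σ²)) = 0.24 ⇒ Δx = σ·√(−2 ln 0.24) = 79.03 × 1.689 = 133.5 m.
Width = 2Δx = 267 m.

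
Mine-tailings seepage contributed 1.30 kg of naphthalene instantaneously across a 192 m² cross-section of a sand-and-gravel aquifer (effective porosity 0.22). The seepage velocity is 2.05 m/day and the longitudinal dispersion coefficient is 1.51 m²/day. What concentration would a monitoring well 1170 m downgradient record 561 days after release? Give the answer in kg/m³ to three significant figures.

For an instantaneous plane source, C(x,t) = M/(n_e·A·√(4πDt)) · exp(−(x−vt)²/(4Dt)), with n_e·A the pore (flow) area.
Plume center vt = 2.05 × 561 = 1150.05 m, so the well at 1170 m is 19.95 m downgradient of the peak.
√(4πDt) = 103.2 m, giving peak height M/(n_e·A·√(4πDt)) = 1.30/(0.22 × 192 × 103.2) = 0.0002982 kg/m³.
(x−vt)²/(4Dt) = (19.95)²/(4 × 1.51 × 561) = 0.1175; exp(−0.1175) = 0.8891.
C = 0.0002982 × 0.8891 = 0.000265 kg/m³.

0.000265 kg/m³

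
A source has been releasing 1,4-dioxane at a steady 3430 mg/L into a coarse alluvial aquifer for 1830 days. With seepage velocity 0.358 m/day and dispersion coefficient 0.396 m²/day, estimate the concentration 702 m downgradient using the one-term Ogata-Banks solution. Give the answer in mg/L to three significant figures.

For a continuous step input, C/C₀ ≈ ½·erfc((x−vt)/(2√(Dt))).
vt = 0.358 × 1830 = 655.14 m and 2√(Dt) = 2√(0.396 × 1830) = 53.84 m.
Argument (x−vt)/(2√(Dt)) = (702 − 655.14)/53.84 = 0.8704; ½·erfc(0.8704) = 0.1092.
C = 3430 × 0.1092 = 375 mg/L.

375 mg/L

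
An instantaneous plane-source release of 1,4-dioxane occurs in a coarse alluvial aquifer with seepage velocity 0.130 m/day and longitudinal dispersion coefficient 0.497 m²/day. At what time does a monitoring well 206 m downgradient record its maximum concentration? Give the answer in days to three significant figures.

For the 1D instantaneous-source solution, setting ∂C/∂t = 0 at fixed x gives v²t² + 2Dt − x² = 0, so t = (√(D² + v²x²) − D)/v².
√(D² + v²x²) = √(0.497² + 0.130² × 206²) = 26.78; v² = 0.0169.
t = (26.78 − 0.497)/0.0169 = 1560 days (vs. the pure-advection estimate x/v = 1580 d).

1560 days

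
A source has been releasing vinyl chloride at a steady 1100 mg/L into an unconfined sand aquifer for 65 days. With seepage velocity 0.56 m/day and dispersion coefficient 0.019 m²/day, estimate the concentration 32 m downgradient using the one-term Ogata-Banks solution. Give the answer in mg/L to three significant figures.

1100 mg/L

For a continuous step input, C/C₀ ≈ ½·erfc((x−vt)/(2√(Dt))).
vt = 0.56 × 65 = 36.4 m and 2√(Dt) = 2√(0.019 × 65) = 2.223 m.
Argument (x−vt)/(2√(Dt)) = (32 − 36.4)/2.223 = -1.979; ½·erfc(-1.979) = 0.9974.
C = 1100 × 0.9974 = 1100 mg/L.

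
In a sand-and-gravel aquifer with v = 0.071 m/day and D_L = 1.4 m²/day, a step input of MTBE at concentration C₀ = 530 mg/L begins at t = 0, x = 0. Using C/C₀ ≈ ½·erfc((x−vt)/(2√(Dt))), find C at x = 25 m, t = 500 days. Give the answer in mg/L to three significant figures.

324 mg/L

For a continuous step input, C/C₀ ≈ ½·erfc((x−vt)/(2√(Dt))).
vt = 0.071 × 500 = 35.5 m and 2√(Dt) = 2√(1.4 × 500) = 52.92 m.
Argument (x−vt)/(2√(Dt)) = (25 − 35.5)/52.92 = -0.1984; ½·erfc(-0.1984) = 0.6105.
C = 530 × 0.6105 = 324 mg/L.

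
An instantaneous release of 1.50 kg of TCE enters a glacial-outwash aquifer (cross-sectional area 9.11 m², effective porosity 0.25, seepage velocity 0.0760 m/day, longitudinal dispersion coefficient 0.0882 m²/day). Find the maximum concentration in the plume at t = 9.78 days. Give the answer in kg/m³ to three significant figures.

0.200 kg/m³

The peak of an instantaneous 1D plume sits at x = vt; there the Gaussian factor is 1 and C_max = M/(n_e·A·√(4πDt)), where n_e·A is the pore area the mass is dissolved in.
√(4πDt) = √(4π × 0.0882 × 9.78) = 3.292 m, so C_max = 1.50/(0.25 × 9.11 × 3.292) = 0.200 kg/m³.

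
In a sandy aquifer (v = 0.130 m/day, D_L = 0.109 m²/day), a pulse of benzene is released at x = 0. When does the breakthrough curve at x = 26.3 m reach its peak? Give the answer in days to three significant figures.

196 days

For the 1D instantaneous-source solution, setting ∂C/∂t = 0 at fixed x gives v²t² + 2Dt − x² = 0, so t = (√(D² + v²x²) − D)/v².
√(D² + v²x²) = √(0.109² + 0.130² × 26.3²) = 3.421; v² = 0.0169.
t = (3.421 − 0.109)/0.0169 = 196 days (vs. the pure-advection estimate x/v = 202 d).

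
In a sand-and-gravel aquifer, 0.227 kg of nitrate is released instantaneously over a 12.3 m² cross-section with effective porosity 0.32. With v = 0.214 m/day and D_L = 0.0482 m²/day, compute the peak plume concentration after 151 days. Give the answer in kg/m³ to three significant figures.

0.00603 kg/m³

The peak of an instantaneous 1D plume sits at x = vt; there the Gaussian factor is 1 and C_max = M/(n_e·A·√(4πDt)), where n_e·A is the pore area the mass is dissolved in.
√(4πDt) = √(4π × 0.0482 × 151) = 9.564 m, so C_max = 0.227/(0.32 × 12.3 × 9.564) = 0.00603 kg/m³.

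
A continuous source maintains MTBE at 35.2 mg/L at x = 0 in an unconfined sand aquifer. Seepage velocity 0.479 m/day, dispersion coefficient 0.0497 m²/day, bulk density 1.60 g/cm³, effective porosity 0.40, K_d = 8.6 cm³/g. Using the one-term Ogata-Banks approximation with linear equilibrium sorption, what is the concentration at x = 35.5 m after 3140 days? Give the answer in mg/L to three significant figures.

Retardation factor R = 1 + ρ_b·K_d/n = 1 + 1.60 × 8.6/0.40 = 35.40.
Sorption retards both mechanisms: v_R = v/R = 0.01353 m/day, D_R = D/R = 0.001404 m²/day.
v_R·t = 0.01353 × 3140 = 42.4842 m; 2√(D_R t) = 4.199 m; argument = (35.5 − 42.4842)/4.199 = -1.663.
C = C₀ × ½·erfc(-1.663) = 35.2 × 0.9907 = 34.9 mg/L.

34.9 mg/L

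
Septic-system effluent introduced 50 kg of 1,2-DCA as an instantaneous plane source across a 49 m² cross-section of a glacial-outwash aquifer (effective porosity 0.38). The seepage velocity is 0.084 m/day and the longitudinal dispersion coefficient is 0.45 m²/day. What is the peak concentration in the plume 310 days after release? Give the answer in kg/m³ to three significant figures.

0.0641 kg/m³

The peak of an instantaneous 1D plume sits at x = vt; there the Gaussian factor is 1 and C_max = M/(n_e·A·√(4πDt)), where n_e·A is the pore area the mass is dissolved in.
√(4πDt) = √(4π × 0.45 × 310) = 41.87 m, so C_max = 50/(0.38 × 49 × 41.87) = 0.0641 kg/m³.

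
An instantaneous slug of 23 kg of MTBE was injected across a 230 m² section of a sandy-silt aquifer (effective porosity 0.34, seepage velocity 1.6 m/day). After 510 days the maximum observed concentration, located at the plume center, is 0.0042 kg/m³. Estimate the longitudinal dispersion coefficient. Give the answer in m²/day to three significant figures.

0.765 m²/day

At the plume center C_max = M/(n_e·A·√(4πDt)), so D = M²/(4πt·(n_e·A·C_max)²).
n_e·A·C_max = 0.34 × 230 × 0.0042 = 0.3284 kg/m.
D = 23²/(4π × 510 × 0.3284²) = 0.765 m²/day.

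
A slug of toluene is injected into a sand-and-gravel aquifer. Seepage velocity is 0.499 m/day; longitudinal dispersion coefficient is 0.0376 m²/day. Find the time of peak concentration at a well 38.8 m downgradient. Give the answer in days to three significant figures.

For the 1D instantaneous-source solution, setting ∂C/∂t = 0 at fixed x gives v²t² + 2Dt − x² = 0, so t = (√(D² + v²x²) − D)/v².
√(D² + v²x²) = √(0.0376² + 0.499² × 38.8²) = 19.36; v² = 0.249001.
t = (19.36 − 0.0376)/0.249001 = 77.6 days (vs. the pure-advection estimate x/v = 77.8 d).

77.6 days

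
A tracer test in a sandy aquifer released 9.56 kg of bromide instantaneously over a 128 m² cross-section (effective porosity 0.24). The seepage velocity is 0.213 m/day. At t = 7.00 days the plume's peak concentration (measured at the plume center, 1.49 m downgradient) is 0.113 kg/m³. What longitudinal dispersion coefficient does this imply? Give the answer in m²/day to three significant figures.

0.0862 m²/day

At the plume center C_max = M/(n_e·A·√(4πDt)), so D = M²/(4πt·(n_e·A·C_max)²).
n_e·A·C_max = 0.24 × 128 × 0.113 = 3.471 kg/m.
D = 9.56²/(4π × 7.00 × 3.471²) = 0.0862 m²/day.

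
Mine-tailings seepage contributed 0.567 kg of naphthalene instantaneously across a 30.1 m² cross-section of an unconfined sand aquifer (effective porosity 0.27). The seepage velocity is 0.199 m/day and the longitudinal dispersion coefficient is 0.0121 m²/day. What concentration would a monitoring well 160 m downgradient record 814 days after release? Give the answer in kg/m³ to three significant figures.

0.00567 kg/m³

For an instantaneous plane source, C(x,t) = M/(n_e·A·√(4πDt)) · exp(−(x−vt)²/(4Dt)), with n_e·A the pore (flow) area.
Plume center vt = 0.199 × 814 = 161.986 m, so the well at 160 m is 1.986 m upgradient of the peak.
√(4πDt) = 11.13 m, giving peak height M/(n_e·A·√(4πDt)) = 0.567/(0.27 × 30.1 × 11.13) = 0.006268 kg/m³.
(x−vt)²/(4Dt) = (-1.986)²/(4 × 0.0121 × 814) = 0.1001; exp(−0.1001) = 0.9047.
C = 0.006268 × 0.9047 = 0.00567 kg/m³.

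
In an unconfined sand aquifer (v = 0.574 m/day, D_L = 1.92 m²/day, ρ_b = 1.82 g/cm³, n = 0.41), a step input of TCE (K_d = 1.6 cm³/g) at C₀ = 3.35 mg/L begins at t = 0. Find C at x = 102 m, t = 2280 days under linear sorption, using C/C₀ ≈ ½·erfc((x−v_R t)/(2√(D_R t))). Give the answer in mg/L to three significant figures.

3.23 mg/L

Retardation factor R = 1 + ρ_b·K_d/n = 1 + 1.82 × 1.6/0.41 = 8.102.
Sorption retards both mechanisms: v_R = v/R = 0.07085 m/day, D_R = D/R = 0.2370 m²/day.
v_R·t = 0.07085 × 2280 = 161.538 m; 2√(D_R t) = 46.49 m; argument = (102 − 161.538)/46.49 = -1.281.
C = C₀ × ½·erfc(-1.281) = 3.35 × 0.9650 = 3.23 mg/L.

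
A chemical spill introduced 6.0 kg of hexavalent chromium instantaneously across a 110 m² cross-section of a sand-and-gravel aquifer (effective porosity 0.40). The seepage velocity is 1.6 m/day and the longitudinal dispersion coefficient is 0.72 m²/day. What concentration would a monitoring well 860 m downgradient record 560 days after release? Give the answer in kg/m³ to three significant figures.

0.000858 kg/m³

For an instantaneous plane source, C(x,t) = M/(n_e·A·√(4πDt)) · exp(−(x−vt)²/(4Dt)), with n_e·A the pore (flow) area.
Plume center vt = 1.6 × 560 = 896 m, so the well at 860 m is 36 m upgradient of the peak.
√(4πDt) = 71.18 m, giving peak height M/(n_e·A·√(4πDt)) = 6.0/(0.40 × 110 × 71.18) = 0.001916 kg/m³.
(x−vt)²/(4Dt) = (-36)²/(4 × 0.72 × 560) = 0.8036; exp(−0.8036) = 0.4477.
C = 0.001916 × 0.4477 = 0.000858 kg/m³.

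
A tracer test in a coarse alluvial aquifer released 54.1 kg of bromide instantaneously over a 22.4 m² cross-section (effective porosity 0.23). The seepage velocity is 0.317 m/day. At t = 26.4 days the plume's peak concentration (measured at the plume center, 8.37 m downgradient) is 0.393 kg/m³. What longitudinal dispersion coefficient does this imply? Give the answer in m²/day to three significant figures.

At the plume center C_max = M/(n_e·A·√(4πDt)), so D = M²/(4πt·(n_e·A·C_max)²).
n_e·A·C_max = 0.23 × 22.4 × 0.393 = 2.025 kg/m.
D = 54.1²/(4π × 26.4 × 2.025²) = 2.15 m²/day.

2.15 m²/day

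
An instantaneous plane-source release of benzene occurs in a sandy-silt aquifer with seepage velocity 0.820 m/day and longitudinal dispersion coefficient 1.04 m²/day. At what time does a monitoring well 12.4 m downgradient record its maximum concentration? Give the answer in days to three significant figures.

13.7 days

For the 1D instantaneous-source solution, setting ∂C/∂t = 0 at fixed x gives v²t² + 2Dt − x² = 0, so t = (√(D² + v²x²) − D)/v².
√(D² + v²x²) = √(1.04² + 0.820² × 12.4²) = 10.22; v² = 0.6724.
t = (10.22 − 1.04)/0.6724 = 13.7 days (vs. the pure-advection estimate x/v = 15.1 d).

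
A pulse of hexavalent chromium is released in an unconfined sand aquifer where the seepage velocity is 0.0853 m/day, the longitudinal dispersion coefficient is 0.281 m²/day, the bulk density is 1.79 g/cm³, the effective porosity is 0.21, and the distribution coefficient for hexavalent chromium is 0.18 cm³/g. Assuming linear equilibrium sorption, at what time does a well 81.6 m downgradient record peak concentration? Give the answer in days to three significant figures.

Retardation factor R = 1 + ρ_b·K_d/n = 1 + 1.79 × 0.18/0.21 = 2.534.
Sorption retards both mechanisms: v_R = v/R = 0.03366 m/day, D_R = D/R = 0.1109 m²/day.
Peak time from v_R²t² + 2D_R t − x² = 0: t = (√(D_R² + v_R²x²) − D_R)/v_R².
√(D_R² + v_R²x²) = √(0.1109² + 0.03366² × 81.6²) = 2.749; v_R² = 0.001133.
t = (2.749 − 0.1109)/0.001133 = 2330 days.

2330 days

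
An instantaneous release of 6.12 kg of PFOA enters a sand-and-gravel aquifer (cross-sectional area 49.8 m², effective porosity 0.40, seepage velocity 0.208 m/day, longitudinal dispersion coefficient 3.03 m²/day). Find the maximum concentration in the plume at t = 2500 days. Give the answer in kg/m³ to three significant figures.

The peak of an instantaneous 1D plume sits at x = vt; there the Gaussian factor is 1 and C_max = M/(n_e·A·√(4πDt)), where n_e·A is the pore area the mass is dissolved in.
√(4πDt) = √(4π × 3.03 × 2500) = 308.5 m, so C_max = 6.12/(0.40 × 49.8 × 308.5) = 0.000996 kg/m³.

0.000996 kg/m³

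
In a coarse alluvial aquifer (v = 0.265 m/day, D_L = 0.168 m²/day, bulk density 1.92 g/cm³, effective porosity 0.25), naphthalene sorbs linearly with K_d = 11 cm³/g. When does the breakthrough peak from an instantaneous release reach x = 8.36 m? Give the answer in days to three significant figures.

2500 days

Retardation factor R = 1 + ρ_b·K_d/n = 1 + 1.92 × 11/0.25 = 85.48.
Sorption retards both mechanisms: v_R = v/R = 0.003100 m/day, D_R = D/R = 0.001965 m²/day.
Peak time from v_R²t² + 2D_R t − x² = 0: t = (√(D_R² + v_R²x²) − D_R)/v_R².
√(D_R² + v_R²x²) = √(0.001965² + 0.003100² × 8.36²) = 0.02599; v_R² = 9.610e-06.
t = (0.02599 − 0.001965)/9.610e-06 = 2500 days.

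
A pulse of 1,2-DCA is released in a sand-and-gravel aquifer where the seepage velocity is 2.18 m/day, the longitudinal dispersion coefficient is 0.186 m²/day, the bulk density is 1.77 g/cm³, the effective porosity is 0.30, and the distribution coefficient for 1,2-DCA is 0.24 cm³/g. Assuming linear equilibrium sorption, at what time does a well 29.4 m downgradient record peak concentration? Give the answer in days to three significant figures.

32.5 days

Retardation factor R = 1 + ρ_b·K_d/n = 1 + 1.77 × 0.24/0.30 = 2.416.
Sorption retards both mechanisms: v_R = v/R = 0.9023 m/day, D_R = D/R = 0.07699 m²/day.
Peak time from v_R²t² + 2D_R t − x² = 0: t = (√(D_R² + v_R²x²) − D_R)/v_R².
√(D_R² + v_R²x²) = √(0.07699² + 0.9023² × 29.4²) = 26.53; v_R² = 0.8141.
t = (26.53 − 0.07699)/0.8141 = 32.5 days.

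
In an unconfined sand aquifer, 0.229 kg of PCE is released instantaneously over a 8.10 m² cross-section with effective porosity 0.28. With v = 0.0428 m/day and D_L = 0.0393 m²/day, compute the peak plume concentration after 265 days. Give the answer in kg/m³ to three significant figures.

The peak of an instantaneous 1D plume sits at x = vt; there the Gaussian factor is 1 and C_max = M/(n_e·A·√(4πDt)), where n_e·A is the pore area the mass is dissolved in.
√(4πDt) = √(4π × 0.0393 × 265) = 11.44 m, so C_max = 0.229/(0.28 × 8.10 × 11.44) = 0.00883 kg/m³.

0.00883 kg/m³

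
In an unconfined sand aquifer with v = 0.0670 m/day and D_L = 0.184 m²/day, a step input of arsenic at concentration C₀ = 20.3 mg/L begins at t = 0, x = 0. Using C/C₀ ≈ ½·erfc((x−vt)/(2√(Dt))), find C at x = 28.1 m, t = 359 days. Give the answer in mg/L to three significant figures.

For a continuous step input, C/C₀ ≈ ½·erfc((x−vt)/(2√(Dt))).
vt = 0.0670 × 359 = 24.053 m and 2√(Dt) = 2√(0.184 × 359) = 16.25 m.
Argument (x−vt)/(2√(Dt)) = (28.1 − 24.053)/16.25 = 0.2490; ½·erfc(0.2490) = 0.3624.
C = 20.3 × 0.3624 = 7.36 mg/L.

7.36 mg/L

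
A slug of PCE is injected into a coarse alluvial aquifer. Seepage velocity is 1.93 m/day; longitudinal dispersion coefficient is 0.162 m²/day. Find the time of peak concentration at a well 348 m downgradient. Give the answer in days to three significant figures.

180 days

For the 1D instantaneous-source solution, setting ∂C/∂t = 0 at fixed x gives v²t² + 2Dt − x² = 0, so t = (√(D² + v²x²) − D)/v².
√(D² + v²x²) = √(0.162² + 1.93² × 348²) = 671.6; v² = 3.7249.
t = (671.6 − 0.162)/3.7249 = 180 days (vs. the pure-advection estimate x/v = 180 d).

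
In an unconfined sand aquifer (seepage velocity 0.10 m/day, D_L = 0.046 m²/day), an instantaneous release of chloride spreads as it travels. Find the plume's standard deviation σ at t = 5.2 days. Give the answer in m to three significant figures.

0.692 m

Dispersive spreading gives a Gaussian with σ² = 2Dt; advection only shifts the center.
σ = √(2 × 0.046 × 5.2) = 0.692 m.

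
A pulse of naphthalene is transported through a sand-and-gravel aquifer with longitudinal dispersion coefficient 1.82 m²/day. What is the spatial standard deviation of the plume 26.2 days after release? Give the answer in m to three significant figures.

9.77 m

Dispersive spreading gives a Gaussian with σ² = 2Dt; advection only shifts the center.
σ = √(2 × 1.82 × 26.2) = 9.77 m.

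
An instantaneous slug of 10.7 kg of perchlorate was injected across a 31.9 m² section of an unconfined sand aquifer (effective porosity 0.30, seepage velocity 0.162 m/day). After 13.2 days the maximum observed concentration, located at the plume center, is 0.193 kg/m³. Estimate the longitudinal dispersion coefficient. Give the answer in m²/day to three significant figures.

0.202 m²/day

At the plume center C_max = M/(n_e·A·√(4πDt)), so D = M²/(4πt·(n_e·A·C_max)²).
n_e·A·C_max = 0.30 × 31.9 × 0.193 = 1.847 kg/m.
D = 10.7²/(4π × 13.2 × 1.847²) = 0.202 m²/day.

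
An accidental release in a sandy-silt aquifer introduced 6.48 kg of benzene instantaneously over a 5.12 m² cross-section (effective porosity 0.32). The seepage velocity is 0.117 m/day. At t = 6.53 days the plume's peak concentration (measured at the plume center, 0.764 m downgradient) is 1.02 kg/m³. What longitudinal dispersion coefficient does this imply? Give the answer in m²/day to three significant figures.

At the plume center C_max = M/(n_e·A·√(4πDt)), so D = M²/(4πt·(n_e·A·C_max)²).
n_e·A·C_max = 0.32 × 5.12 × 1.02 = 1.671 kg/m.
D = 6.48²/(4π × 6.53 × 1.671²) = 0.183 m²/day.

0.183 m²/day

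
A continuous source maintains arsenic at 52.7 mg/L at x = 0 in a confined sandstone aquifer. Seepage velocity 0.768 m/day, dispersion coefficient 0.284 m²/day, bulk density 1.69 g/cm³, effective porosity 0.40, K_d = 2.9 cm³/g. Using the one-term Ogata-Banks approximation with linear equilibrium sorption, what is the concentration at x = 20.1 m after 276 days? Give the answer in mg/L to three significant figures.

Retardation factor R = 1 + ρ_b·K_d/n = 1 + 1.69 × 2.9/0.40 = 13.25.
Sorption retards both mechanisms: v_R = v/R = 0.05796 m/day, D_R = D/R = 0.02143 m²/day.
v_R·t = 0.05796 × 276 = 15.99696 m; 2√(D_R t) = 4.864 m; argument = (20.1 − 15.99696)/4.864 = 0.8436.
C = C₀ × ½·erfc(0.8436) = 52.7 × 0.1164 = 6.13 mg/L.

6.13 mg/L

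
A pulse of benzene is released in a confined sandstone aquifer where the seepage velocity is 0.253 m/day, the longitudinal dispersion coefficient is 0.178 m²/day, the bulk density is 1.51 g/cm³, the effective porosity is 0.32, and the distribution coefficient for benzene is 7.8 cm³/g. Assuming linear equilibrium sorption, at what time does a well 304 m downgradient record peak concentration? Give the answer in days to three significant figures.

45300 days

Retardation factor R = 1 + ρ_b·K_d/n = 1 + 1.51 × 7.8/0.32 = 37.81.
Sorption retards both mechanisms: v_R = v/R = 0.006691 m/day, D_R = D/R = 0.004708 m²/day.
Peak time from v_R²t² + 2D_R t − x² = 0: t = (√(D_R² + v_R²x²) − D_R)/v_R².
√(D_R² + v_R²x²) = √(0.004708² + 0.006691² × 304²) = 2.034; v_R² = 4.477e-05.
t = (2.034 − 0.004708)/4.477e-05 = 45300 days.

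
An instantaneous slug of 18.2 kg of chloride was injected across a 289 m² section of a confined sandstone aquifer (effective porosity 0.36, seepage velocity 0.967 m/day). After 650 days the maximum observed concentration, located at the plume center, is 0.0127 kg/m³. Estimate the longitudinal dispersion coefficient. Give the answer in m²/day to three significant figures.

At the plume center C_max = M/(n_e·A·√(4πDt)), so D = M²/(4πt·(n_e·A·C_max)²).
n_e·A·C_max = 0.36 × 289 × 0.0127 = 1.321 kg/m.
D = 18.2²/(4π × 650 × 1.321²) = 0.0232 m²/day.

0.0232 m²/day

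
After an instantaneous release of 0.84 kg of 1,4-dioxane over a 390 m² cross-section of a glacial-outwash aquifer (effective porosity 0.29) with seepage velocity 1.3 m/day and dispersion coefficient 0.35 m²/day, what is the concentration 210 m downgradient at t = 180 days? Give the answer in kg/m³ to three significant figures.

2.68e-05 kg/m³

For an instantaneous plane source, C(x,t) = M/(n_e·A·√(4πDt)) · exp(−(x−vt)²/(4Dt)), with n_e·A the pore (flow) area.
Plume center vt = 1.3 × 180 = 234 m, so the well at 210 m is 24 m upgradient of the peak.
√(4πDt) = 28.14 m, giving peak height M/(n_e·A·√(4πDt)) = 0.84/(0.29 × 390 × 28.14) = 0.0002639 kg/m³.
(x−vt)²/(4Dt) = (-24)²/(4 × 0.35 × 180) = 2.286; exp(−2.286) = 0.1017.
C = 0.0002639 × 0.1017 = 2.68e-05 kg/m³.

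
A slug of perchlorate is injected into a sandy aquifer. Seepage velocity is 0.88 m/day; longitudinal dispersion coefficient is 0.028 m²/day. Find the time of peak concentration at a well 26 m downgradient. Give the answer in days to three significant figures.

29.5 days

For the 1D instantaneous-source solution, setting ∂C/∂t = 0 at fixed x gives v²t² + 2Dt − x² = 0, so t = (√(D² + v²x²) − D)/v².
√(D² + v²x²) = √(0.028² + 0.88² × 26²) = 22.88; v² = 0.7744.
t = (22.88 − 0.028)/0.7744 = 29.5 days (vs. the pure-advection estimate x/v = 29.5 d).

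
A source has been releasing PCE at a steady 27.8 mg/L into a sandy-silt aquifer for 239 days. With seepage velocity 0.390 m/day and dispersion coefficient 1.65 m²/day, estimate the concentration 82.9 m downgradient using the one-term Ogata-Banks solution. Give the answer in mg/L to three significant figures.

17.9 mg/L

For a continuous step input, C/C₀ ≈ ½·erfc((x−vt)/(2√(Dt))).
vt = 0.390 × 239 = 93.21 m and 2√(Dt) = 2√(1.65 × 239) = 39.72 m.
Argument (x−vt)/(2√(Dt)) = (82.9 − 93.21)/39.72 = -0.2596; ½·erfc(-0.2596) = 0.6432.
C = 27.8 × 0.6432 = 17.9 mg/L.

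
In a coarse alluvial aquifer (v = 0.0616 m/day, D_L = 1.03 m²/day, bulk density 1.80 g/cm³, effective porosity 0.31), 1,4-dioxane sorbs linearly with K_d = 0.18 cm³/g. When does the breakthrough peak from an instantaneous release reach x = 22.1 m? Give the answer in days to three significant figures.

Retardation factor R = 1 + ρ_b·K_d/n = 1 + 1.80 × 0.18/0.31 = 2.045.
Sorption retards both mechanisms: v_R = v/R = 0.03012 m/day, D_R = D/R = 0.5037 m²/day.
Peak time from v_R²t² + 2D_R t − x² = 0: t = (√(D_R² + v_R²x²) − D_R)/v_R².
√(D_R² + v_R²x²) = √(0.5037² + 0.03012² × 22.1²) = 0.8347; v_R² = 0.0009072.
t = (0.8347 − 0.5037)/0.0009072 = 365 days.

365 days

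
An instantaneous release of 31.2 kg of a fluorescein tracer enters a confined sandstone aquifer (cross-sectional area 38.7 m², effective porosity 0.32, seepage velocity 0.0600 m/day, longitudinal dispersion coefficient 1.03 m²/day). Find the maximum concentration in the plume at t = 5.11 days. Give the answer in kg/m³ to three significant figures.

The peak of an instantaneous 1D plume sits at x = vt; there the Gaussian factor is 1 and C_max = M/(n_e·A·√(4πDt)), where n_e·A is the pore area the mass is dissolved in.
√(4πDt) = √(4π × 1.03 × 5.11) = 8.133 m, so C_max = 31.2/(0.32 × 38.7 × 8.133) = 0.310 kg/m³.

0.310 kg/m³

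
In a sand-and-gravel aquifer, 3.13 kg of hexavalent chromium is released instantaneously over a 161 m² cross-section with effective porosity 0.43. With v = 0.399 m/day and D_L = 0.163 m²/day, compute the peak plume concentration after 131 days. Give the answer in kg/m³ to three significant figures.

The peak of an instantaneous 1D plume sits at x = vt; there the Gaussian factor is 1 and C_max = M/(n_e·A·√(4πDt)), where n_e·A is the pore area the mass is dissolved in.
√(4πDt) = √(4π × 0.163 × 131) = 16.38 m, so C_max = 3.13/(0.43 × 161 × 16.38) = 0.00276 kg/m³.

0.00276 kg/m³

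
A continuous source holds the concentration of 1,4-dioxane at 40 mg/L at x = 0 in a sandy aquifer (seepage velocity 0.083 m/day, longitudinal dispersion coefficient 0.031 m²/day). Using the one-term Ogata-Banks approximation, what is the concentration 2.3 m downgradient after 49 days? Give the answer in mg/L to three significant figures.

For a continuous step input, C/C₀ ≈ ½·erfc((x−vt)/(2√(Dt))).
vt = 0.083 × 49 = 4.067 m and 2√(Dt) = 2√(0.031 × 49) = 2.465 m.
Argument (x−vt)/(2√(Dt)) = (2.3 − 4.067)/2.465 = -0.7168; ½·erfc(-0.7168) = 0.8446.
C = 40 × 0.8446 = 33.8 mg/L.

33.8 mg/L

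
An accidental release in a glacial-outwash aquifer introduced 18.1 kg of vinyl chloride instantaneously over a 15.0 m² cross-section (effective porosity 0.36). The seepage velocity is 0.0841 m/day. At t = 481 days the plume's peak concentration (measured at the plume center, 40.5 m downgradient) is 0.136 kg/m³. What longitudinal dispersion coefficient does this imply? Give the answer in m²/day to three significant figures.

At the plume center C_max = M/(n_e·A·√(4πDt)), so D = M²/(4πt·(n_e·A·C_max)²).
n_e·A·C_max = 0.36 × 15.0 × 0.136 = 0.7344 kg/m.
D = 18.1²/(4π × 481 × 0.7344²) = 0.100 m²/day.

0.100 m²/day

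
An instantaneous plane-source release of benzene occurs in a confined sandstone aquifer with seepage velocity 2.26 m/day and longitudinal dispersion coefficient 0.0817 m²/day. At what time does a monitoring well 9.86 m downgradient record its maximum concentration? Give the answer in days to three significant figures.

4.35 days

For the 1D instantaneous-source solution, setting ∂C/∂t = 0 at fixed x gives v²t² + 2Dt − x² = 0, so t = (√(D² + v²x²) − D)/v².
√(D² + v²x²) = √(0.0817² + 2.26² × 9.86²) = 22.28; v² = 5.1076.
t = (22.28 − 0.0817)/5.1076 = 4.35 days (vs. the pure-advection estimate x/v = 4.36 d).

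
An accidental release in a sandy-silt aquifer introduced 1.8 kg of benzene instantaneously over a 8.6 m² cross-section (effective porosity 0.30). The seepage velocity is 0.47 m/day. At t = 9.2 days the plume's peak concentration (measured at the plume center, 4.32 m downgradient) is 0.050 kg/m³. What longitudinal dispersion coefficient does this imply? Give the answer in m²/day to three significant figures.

At the plume center C_max = M/(n_e·A·√(4πDt)), so D = M²/(4πt·(n_e·A·C_max)²).
n_e·A·C_max = 0.30 × 8.6 × 0.050 = 0.1290 kg/m.
D = 1.8²/(4π × 9.2 × 0.1290²) = 1.68 m²/day.

1.68 m²/day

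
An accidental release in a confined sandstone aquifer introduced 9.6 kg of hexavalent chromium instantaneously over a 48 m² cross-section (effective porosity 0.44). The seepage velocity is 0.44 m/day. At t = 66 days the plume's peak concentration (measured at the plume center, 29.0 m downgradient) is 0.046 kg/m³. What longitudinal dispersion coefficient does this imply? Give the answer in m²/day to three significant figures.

At the plume center C_max = M/(n_e·A·√(4πDt)), so D = M²/(4πt·(n_e·A·C_max)²).
n_e·A·C_max = 0.44 × 48 × 0.046 = 0.9715 kg/m.
D = 9.6²/(4π × 66 × 0.9715²) = 0.118 m²/day.

0.118 m²/day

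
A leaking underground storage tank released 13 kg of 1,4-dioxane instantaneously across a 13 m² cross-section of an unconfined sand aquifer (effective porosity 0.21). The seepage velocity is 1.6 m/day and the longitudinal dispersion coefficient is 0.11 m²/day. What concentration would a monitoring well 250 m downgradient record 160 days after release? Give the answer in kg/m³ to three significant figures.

For an instantaneous plane source, C(x,t) = M/(n_e·A·√(4πDt)) · exp(−(x−vt)²/(4Dt)), with n_e·A the pore (flow) area.
Plume center vt = 1.6 × 160 = 256 m, so the well at 250 m is 6 m upgradient of the peak.
√(4πDt) = 14.87 m, giving peak height M/(n_e·A·√(4πDt)) = 13/(0.21 × 13 × 14.87) = 0.3202 kg/m³.
(x−vt)²/(4Dt) = (-6)²/(4 × 0.11 × 160) = 0.5114; exp(−0.5114) = 0.5997.
C = 0.3202 × 0.5997 = 0.192 kg/m³.

0.192 kg/m³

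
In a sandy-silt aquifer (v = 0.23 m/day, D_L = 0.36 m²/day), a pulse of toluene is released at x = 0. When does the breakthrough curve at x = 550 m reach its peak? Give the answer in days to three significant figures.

2380 days

For the 1D instantaneous-source solution, setting ∂C/∂t = 0 at fixed x gives v²t² + 2Dt − x² = 0, so t = (√(D² + v²x²) − D)/v².
√(D² + v²x²) = √(0.36² + 0.23² × 550²) = 126.5; v² = 0.0529.
t = (126.5 − 0.36)/0.0529 = 2380 days (vs. the pure-advection estimate x/v = 2390 d).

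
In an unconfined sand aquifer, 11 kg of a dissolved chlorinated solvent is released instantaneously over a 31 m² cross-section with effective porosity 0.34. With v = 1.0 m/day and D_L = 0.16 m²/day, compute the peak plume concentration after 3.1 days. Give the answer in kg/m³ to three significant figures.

The peak of an instantaneous 1D plume sits at x = vt; there the Gaussian factor is 1 and C_max = M/(n_e·A·√(4πDt)), where n_e·A is the pore area the mass is dissolved in.
√(4πDt) = √(4π × 0.16 × 3.1) = 2.497 m, so C_max = 11/(0.34 × 31 × 2.497) = 0.418 kg/m³.

0.418 kg/m³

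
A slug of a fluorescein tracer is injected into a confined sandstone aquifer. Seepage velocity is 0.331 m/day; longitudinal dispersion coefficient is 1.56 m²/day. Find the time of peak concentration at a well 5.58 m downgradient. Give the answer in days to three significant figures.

For the 1D instantaneous-source solution, setting ∂C/∂t = 0 at fixed x gives v²t² + 2Dt − x² = 0, so t = (√(D² + v²x²) − D)/v².
√(D² + v²x²) = √(1.56² + 0.331² × 5.58²) = 2.418; v² = 0.109561.
t = (2.418 − 1.56)/0.109561 = 7.83 days (vs. the pure-advection estimate x/v = 16.9 d).

7.83 days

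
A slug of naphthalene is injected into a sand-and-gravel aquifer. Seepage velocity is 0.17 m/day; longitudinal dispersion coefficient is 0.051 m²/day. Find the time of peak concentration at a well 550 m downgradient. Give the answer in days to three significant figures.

For the 1D instantaneous-source solution, setting ∂C/∂t = 0 at fixed x gives v²t² + 2Dt − x² = 0, so t = (√(D² + v²x²) − D)/v².
√(D² + v²x²) = √(0.051² + 0.17² × 550²) = 93.50; v² = 0.0289.
t = (93.50 − 0.051)/0.0289 = 3230 days (vs. the pure-advection estimate x/v = 3240 d).

3230 days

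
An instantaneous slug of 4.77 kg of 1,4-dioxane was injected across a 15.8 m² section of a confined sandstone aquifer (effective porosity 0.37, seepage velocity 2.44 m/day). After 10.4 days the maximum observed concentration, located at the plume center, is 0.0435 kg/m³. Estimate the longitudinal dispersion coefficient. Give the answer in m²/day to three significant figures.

At the plume center C_max = M/(n_e·A·√(4πDt)), so D = M²/(4πt·(n_e·A·C_max)²).
n_e·A·C_max = 0.37 × 15.8 × 0.0435 = 0.2543 kg/m.
D = 4.77²/(4π × 10.4 × 0.2543²) = 2.69 m²/day.

2.69 m²/day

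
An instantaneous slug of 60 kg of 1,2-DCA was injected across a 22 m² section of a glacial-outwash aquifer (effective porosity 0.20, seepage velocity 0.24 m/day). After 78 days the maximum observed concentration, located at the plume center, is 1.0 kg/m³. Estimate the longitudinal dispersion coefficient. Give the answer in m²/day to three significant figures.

0.190 m²/day

At the plume center C_max = M/(n_e·A·√(4πDt)), so D = M²/(4πt·(n_e·A·C_max)²).
n_e·A·C_max = 0.20 × 22 × 1.0 = 4.400 kg/m.
D = 60²/(4π × 78 × 4.400²) = 0.190 m²/day.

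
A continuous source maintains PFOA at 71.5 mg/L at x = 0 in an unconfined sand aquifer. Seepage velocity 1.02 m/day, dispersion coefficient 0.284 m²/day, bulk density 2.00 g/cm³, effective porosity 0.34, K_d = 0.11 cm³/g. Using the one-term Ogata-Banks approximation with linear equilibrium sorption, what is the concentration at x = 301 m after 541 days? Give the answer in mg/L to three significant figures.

Retardation factor R = 1 + ρ_b·K_d/n = 1 + 2.00 × 0.11/0.34 = 1.647.
Sorption retards both mechanisms: v_R = v/R = 0.6193 m/day, D_R = D/R = 0.1724 m²/day.
v_R·t = 0.6193 × 541 = 335.0413 m; 2√(D_R t) = 19.32 m; argument = (301 − 335.0413)/19.32 = -1.762.
C = C₀ × ½·erfc(-1.762) = 71.5 × 0.9936 = 71.0 mg/L.

71.0 mg/L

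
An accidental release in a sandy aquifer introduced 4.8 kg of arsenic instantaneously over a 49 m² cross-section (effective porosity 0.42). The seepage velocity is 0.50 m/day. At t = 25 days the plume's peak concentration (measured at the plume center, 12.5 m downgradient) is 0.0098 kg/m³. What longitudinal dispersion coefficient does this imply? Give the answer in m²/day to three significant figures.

At the plume center C_max = M/(n_e·A·√(4πDt)), so D = M²/(4πt·(n_e·A·C_max)²).
n_e·A·C_max = 0.42 × 49 × 0.0098 = 0.2017 kg/m.
D = 4.8²/(4π × 25 × 0.2017²) = 1.80 m²/day.

1.80 m²/day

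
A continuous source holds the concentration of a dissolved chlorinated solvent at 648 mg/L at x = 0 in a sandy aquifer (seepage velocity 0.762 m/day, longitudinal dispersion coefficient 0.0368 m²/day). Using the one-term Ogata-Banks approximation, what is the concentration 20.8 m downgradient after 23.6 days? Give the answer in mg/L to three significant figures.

For a continuous step input, C/C₀ ≈ ½·erfc((x−vt)/(2√(Dt))).
vt = 0.762 × 23.6 = 17.9832 m and 2√(Dt) = 2√(0.0368 × 23.6) = 1.864 m.
Argument (x−vt)/(2√(Dt)) = (20.8 − 17.9832)/1.864 = 1.511; ½·erfc(1.511) = 0.01630.
C = 648 × 0.01630 = 10.6 mg/L.

10.6 mg/L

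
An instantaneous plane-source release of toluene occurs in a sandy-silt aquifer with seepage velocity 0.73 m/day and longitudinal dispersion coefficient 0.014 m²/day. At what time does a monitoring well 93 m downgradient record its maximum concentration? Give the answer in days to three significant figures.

For the 1D instantaneous-source solution, setting ∂C/∂t = 0 at fixed x gives v²t² + 2Dt − x² = 0, so t = (√(D² + v²x²) − D)/v².
√(D² + v²x²) = √(0.014² + 0.73² × 93²) = 67.89; v² = 0.5329.
t = (67.89 − 0.014)/0.5329 = 127 days (vs. the pure-advection estimate x/v = 127 d).

127 days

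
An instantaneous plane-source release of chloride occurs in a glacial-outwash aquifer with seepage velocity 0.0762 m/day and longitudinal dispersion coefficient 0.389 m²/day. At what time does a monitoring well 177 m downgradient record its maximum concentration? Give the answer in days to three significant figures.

2260 days

For the 1D instantaneous-source solution, setting ∂C/∂t = 0 at fixed x gives v²t² + 2Dt − x² = 0, so t = (√(D² + v²x²) − D)/v².
√(D² + v²x²) = √(0.389² + 0.0762² × 177²) = 13.49; v² = 0.00580644.
t = (13.49 − 0.389)/0.00580644 = 2260 days (vs. the pure-advection estimate x/v = 2320 d).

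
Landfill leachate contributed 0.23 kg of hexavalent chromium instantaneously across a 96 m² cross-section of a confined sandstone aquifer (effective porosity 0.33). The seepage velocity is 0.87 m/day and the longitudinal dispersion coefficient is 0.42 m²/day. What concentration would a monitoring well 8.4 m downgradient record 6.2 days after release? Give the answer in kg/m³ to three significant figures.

0.000533 kg/m³

For an instantaneous plane source, C(x,t) = M/(n_e·A·√(4πDt)) · exp(−(x−vt)²/(4Dt)), with n_e·A the pore (flow) area.
Plume center vt = 0.87 × 6.2 = 5.394 m, so the well at 8.4 m is 3.006 m downgradient of the peak.
√(4πDt) = 5.720 m, giving peak height M/(n_e·A·√(4πDt)) = 0.23/(0.33 × 96 × 5.720) = 0.001269 kg/m³.
(x−vt)²/(4Dt) = (3.006)²/(4 × 0.42 × 6.2) = 0.8675; exp(−0.8675) = 0.4200.
C = 0.001269 × 0.4200 = 0.000533 kg/m³.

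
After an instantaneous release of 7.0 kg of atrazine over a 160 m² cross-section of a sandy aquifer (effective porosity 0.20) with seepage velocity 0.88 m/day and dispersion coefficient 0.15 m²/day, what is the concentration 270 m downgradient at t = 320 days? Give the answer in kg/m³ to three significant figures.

For an instantaneous plane source, C(x,t) = M/(n_e·A·√(4πDt)) · exp(−(x−vt)²/(4Dt)), with n_e·A the pore (flow) area.
Plume center vt = 0.88 × 320 = 281.6 m, so the well at 270 m is 11.6 m upgradient of the peak.
√(4πDt) = 24.56 m, giving peak height M/(n_e·A·√(4πDt)) = 7.0/(0.20 × 160 × 24.56) = 0.008907 kg/m³.
(x−vt)²/(4Dt) = (-11.6)²/(4 × 0.15 × 320) = 0.7008; exp(−0.7008) = 0.4962.
C = 0.008907 × 0.4962 = 0.00442 kg/m³.

0.00442 kg/m³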